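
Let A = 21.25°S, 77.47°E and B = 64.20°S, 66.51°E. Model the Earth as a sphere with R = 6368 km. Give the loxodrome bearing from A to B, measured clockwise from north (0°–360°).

189.9°

Meridional parts: M(φ₁)=-0.3797, M(φ₂)=-1.4739 → ΔM = -1.0942;  Δλ = -0.1913 rad
tan C = Δλ / ΔM = +0.1748 → C = 189.92°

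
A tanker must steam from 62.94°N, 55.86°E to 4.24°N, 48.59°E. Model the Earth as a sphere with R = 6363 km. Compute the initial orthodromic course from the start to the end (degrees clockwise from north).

N = sin Δλ·cos φ₂ = -0.1262;  D = cos φ₁ sin φ₂ − sin φ₁ cos φ₂ cos Δλ = -0.8473
initial course = atan2(N, D) = 188.47°

188.5°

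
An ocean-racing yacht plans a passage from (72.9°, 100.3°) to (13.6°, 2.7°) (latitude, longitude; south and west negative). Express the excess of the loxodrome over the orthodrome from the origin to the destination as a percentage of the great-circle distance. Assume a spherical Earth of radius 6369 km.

7.4%

Great circle: σ = 1.3827 rad → d_gc = Rσ = 8806.7 km
Rhumb: Δφ = -1.0350, Δλ = -1.7034, Δψ = -1.6552, q = Δφ/Δψ = 0.6253 → d_rh = R√(Δφ²+q²Δλ²) = 9459.0 km
Excess = (9459.0 − 8806.7) / 8806.7 = 652.3 / 8806.7 = 7.41% ≈ 7.4%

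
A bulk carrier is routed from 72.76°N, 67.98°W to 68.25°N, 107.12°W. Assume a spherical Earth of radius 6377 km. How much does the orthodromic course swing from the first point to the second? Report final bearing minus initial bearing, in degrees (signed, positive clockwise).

Initial bearing θ₁ = atan2(sin Δλ cos φ₂, cos φ₁ sin φ₂ − sin φ₁ cos φ₂ cos Δλ) = 270.19°
Final bearing θ₂ = (initial bearing from the destination back to the start) + 180° = 233.11°
Δθ = θ₂ − θ₁ = -37.1°

-37.1°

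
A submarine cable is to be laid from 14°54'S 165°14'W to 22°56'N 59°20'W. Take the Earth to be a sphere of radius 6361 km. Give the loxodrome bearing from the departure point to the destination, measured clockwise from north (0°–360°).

Meridional parts: M(φ₁)=-0.2630, M(φ₂)=+0.4114 → ΔM = +0.6744;  Δλ = +1.8483 rad
tan C = Δλ / ΔM = +2.7405 → C = 69.95°

70.0°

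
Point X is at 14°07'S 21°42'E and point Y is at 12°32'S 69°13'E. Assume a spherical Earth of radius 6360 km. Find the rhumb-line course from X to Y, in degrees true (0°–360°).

88.0°

Meridional parts: M(φ₁)=-0.2489, M(φ₂)=-0.2205 → ΔM = +0.0284;  Δλ = +0.8293 rad
tan C = Δλ / ΔM = +29.2016 → C = 88.04°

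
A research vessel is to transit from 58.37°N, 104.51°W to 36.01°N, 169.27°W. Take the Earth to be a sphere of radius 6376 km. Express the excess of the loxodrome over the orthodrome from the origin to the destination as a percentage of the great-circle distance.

Great circle: σ = 0.8210 rad → d_gc = Rσ = 5234.7 km
Rhumb: Δφ = -0.3903, Δλ = -1.1303, Δψ = -0.5869, q = Δφ/Δψ = 0.6649 → d_rh = R√(Δφ²+q²Δλ²) = 5399.4 km
Excess = (5399.4 − 5234.7) / 5234.7 = 164.7 / 5234.7 = 3.146% ≈ 3.1%

3.1%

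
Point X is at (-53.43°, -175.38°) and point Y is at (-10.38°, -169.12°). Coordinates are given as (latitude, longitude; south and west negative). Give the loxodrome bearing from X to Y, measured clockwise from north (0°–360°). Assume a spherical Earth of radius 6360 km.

6.7°

Meridional parts: M(φ₁)=-1.1074, M(φ₂)=-0.1822 → ΔM = +0.9252;  Δλ = +0.1093 rad
tan C = Δλ / ΔM = +0.1181 → C = 6.73°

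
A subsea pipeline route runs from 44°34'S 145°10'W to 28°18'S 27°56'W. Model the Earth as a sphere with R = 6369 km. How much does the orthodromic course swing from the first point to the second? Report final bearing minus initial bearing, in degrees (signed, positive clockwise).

At departure: θ₁ = atan2(sin Δλ cos φ₂, cos φ₁ sin φ₂ − sin φ₁ cos φ₂ cos Δλ) = 128.40°
At arrival: θ₂ = atan2(sin Δλ cos φ₁, −cos φ₂ sin φ₁ + sin φ₂ cos φ₁ cos Δλ) = 39.35°
Δθ = θ₂ − θ₁ = -89.0°

-89.0°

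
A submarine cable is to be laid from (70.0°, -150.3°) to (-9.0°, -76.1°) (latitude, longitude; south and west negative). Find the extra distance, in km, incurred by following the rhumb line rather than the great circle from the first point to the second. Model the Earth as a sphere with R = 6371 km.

285 km

Great circle: cos σ = sin φ₁ sin φ₂ + cos φ₁ cos φ₂ cos Δλ,  σ = 1.6258 rad → d_gc = 10358.3 km
Rhumb line: Δψ = -1.8931, q = Δφ/Δψ = 0.7283, d_rh = R√(Δφ²+q²Δλ²) = 10643.1 km
Excess = 10643.1 − 10358.3 = 284.8 ≈ 285 km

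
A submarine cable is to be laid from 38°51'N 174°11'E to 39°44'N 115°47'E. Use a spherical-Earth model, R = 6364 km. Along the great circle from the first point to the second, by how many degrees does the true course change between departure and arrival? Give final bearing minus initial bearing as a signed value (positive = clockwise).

-39.0°

At departure: θ₁ = atan2(sin Δλ cos φ₂, cos φ₁ sin φ₂ − sin φ₁ cos φ₂ cos Δλ) = 290.51°
At arrival: θ₂ = atan2(sin Δλ cos φ₁, −cos φ₂ sin φ₁ + sin φ₂ cos φ₁ cos Δλ) = 251.53°
Δθ = θ₂ − θ₁ = -39.0°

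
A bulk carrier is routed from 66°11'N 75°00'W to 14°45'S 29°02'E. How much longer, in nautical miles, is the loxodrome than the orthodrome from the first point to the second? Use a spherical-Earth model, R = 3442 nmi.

318 nmi

Great circle: cos σ = sin φ₁ sin φ₂ + cos φ₁ cos φ₂ cos Δλ,  σ = 1.9046 rad → d_gc = 6555.5 nmi
Rhumb line: Δψ = -1.8168, q = Δφ/Δψ = 0.7775, d_rh = R√(Δφ²+q²Δλ²) = 6873.9 nmi
Excess = 6873.9 − 6555.5 = 318.4 ≈ 318 nmi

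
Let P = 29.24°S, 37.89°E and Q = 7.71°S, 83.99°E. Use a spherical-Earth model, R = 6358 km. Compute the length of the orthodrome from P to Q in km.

cos σ = sin φ₁ sin φ₂ + cos φ₁ cos φ₂ cos Δλ
      = sin(-29.24°)sin(-7.71°) + cos(-29.24°)cos(-7.71°)cos(46.10°) = 0.6651
σ = 48.309° → d = Rσ = 6358·0.84315 = 5361 km

5361 km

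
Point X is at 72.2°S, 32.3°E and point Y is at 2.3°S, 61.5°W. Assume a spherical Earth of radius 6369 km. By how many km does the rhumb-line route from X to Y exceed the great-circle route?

Great circle: cos σ = sin φ₁ sin φ₂ + cos φ₁ cos φ₂ cos Δλ,  σ = 1.5528 rad → d_gc = 9890.0 km
Rhumb line: Δψ = +1.8139, q = Δφ/Δψ = 0.6726, d_rh = R√(Δφ²+q²Δλ²) = 10466.7 km
Excess = 10466.7 − 9890.0 = 576.7 ≈ 577 km

577 km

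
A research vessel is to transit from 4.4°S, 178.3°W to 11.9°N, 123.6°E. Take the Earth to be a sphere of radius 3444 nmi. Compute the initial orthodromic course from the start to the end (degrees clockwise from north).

N = sin Δλ·cos φ₂ = -0.8307;  D = cos φ₁ sin φ₂ − sin φ₁ cos φ₂ cos Δλ = +0.2453
initial course = atan2(N, D) = 286.45°

286.4°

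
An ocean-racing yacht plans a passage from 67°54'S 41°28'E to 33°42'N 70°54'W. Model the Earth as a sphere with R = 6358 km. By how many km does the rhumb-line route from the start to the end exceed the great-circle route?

Great circle: cos σ = sin φ₁ sin φ₂ + cos φ₁ cos φ₂ cos Δλ,  σ = 2.2565 rad → d_gc = 14346.6 km
Rhumb line: Δψ = +2.2586, q = Δφ/Δψ = 0.7851, d_rh = R√(Δφ²+q²Δλ²) = 14931.3 km
Excess = 14931.3 − 14346.6 = 584.7 ≈ 585 km

585 km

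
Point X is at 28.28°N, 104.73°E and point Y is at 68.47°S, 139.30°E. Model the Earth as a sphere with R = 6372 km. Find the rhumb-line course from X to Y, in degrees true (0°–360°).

Δψ = ln[tan(π/4+φ₂/2)/tan(π/4+φ₁/2)] = -2.1750
Δλ = +0.6034 rad (taken the short way round)
course = atan2(Δλ, Δψ) = 164.50°

164.5°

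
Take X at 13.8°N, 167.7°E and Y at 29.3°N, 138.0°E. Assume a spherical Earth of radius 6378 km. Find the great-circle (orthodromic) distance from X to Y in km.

3510 km

Haversine: a = sin²(Δφ/2)+cos φ₁ cos φ₂ sin²(Δλ/2) = 0.07381;  σ = 2·atan2(√a,√(1−a))
σ = 31.529° → d = Rσ = 6378·0.55029 = 3510 km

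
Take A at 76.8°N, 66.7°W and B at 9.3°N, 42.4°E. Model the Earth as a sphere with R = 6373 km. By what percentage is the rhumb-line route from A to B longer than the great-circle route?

Great circle: σ = 1.4871 rad → d_gc = Rσ = 9477.3 km
Rhumb: Δφ = -1.1781, Δλ = +1.9042, Δψ = -1.9937, q = Δφ/Δψ = 0.5909 → d_rh = R√(Δφ²+q²Δλ²) = 10382.3 km
Excess = (10382.3 − 9477.3) / 9477.3 = 905.0 / 9477.3 = 9.549% ≈ 9.5%

9.5%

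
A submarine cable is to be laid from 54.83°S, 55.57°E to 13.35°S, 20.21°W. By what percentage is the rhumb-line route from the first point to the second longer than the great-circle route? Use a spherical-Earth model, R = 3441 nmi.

Great circle: σ = 1.2383 rad → d_gc = Rσ = 4260.9 nmi
Rhumb: Δφ = +0.7240, Δλ = -1.3226, Δψ = +0.9139, q = Δφ/Δψ = 0.7921 → d_rh = R√(Δφ²+q²Δλ²) = 4382.1 nmi
Excess = (4382.1 − 4260.9) / 4260.9 = 121.2 / 4260.9 = 2.84% ≈ 2.8%

2.8%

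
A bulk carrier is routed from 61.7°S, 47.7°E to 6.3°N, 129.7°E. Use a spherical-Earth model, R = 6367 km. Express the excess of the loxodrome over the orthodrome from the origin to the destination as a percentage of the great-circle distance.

2.8%

Great circle: σ = 1.6018 rad → d_gc = Rσ = 10198.9 km
Rhumb: Δφ = +1.1868, Δλ = +1.4312, Δψ = +1.4881, q = Δφ/Δψ = 0.7976 → d_rh = R√(Δφ²+q²Δλ²) = 10484.2 km
Excess = (10484.2 − 10198.9) / 10198.9 = 285.3 / 10198.9 = 2.80% ≈ 2.8%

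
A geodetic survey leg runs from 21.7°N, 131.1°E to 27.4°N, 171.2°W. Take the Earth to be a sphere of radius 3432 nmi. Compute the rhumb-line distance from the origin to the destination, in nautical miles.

Rhumb course C = atan2(Δλ, Δψ) with Δψ = ln[tan(π/4+φ₂/2)/tan(π/4+φ₁/2)] = +0.1094, Δλ = +1.0071 → C = 83.80°
d = R·|Δφ| / |cos C| = 3432·0.09948 / 0.10803 = 3160 nmi

3160 nmi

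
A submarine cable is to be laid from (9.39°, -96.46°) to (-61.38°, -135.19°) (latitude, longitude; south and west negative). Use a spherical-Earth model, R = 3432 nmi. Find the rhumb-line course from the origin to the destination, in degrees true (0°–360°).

Δψ = ln[tan(π/4+φ₂/2)/tan(π/4+φ₁/2)] = -1.5308
Δλ = -0.6760 rad (taken the short way round)
course = atan2(Δλ, Δψ) = 203.83°

203.8°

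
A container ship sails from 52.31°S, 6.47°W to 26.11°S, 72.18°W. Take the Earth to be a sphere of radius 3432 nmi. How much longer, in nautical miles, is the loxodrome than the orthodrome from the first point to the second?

Great circle: cos σ = sin φ₁ sin φ₂ + cos φ₁ cos φ₂ cos Δλ,  σ = 0.9593 rad → d_gc = 3292.3 nmi
Rhumb line: Δψ = +0.6026, q = Δφ/Δψ = 0.7588, d_rh = R√(Δφ²+q²Δλ²) = 3373.9 nmi
Excess = 3373.9 − 3292.3 = 81.6 ≈ 82 nmi

82 nmi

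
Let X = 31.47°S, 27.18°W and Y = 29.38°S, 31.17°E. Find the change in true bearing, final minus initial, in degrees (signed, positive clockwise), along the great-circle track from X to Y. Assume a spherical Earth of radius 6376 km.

At departure: θ₁ = atan2(sin Δλ cos φ₂, cos φ₁ sin φ₂ − sin φ₁ cos φ₂ cos Δλ) = 103.62°
At arrival: θ₂ = atan2(sin Δλ cos φ₁, −cos φ₂ sin φ₁ + sin φ₂ cos φ₁ cos Δλ) = 72.04°
Δθ = θ₂ − θ₁ = -31.6°

-31.6°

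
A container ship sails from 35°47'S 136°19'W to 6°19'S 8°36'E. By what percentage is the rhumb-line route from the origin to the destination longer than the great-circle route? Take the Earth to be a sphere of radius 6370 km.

7.9%

Great circle: σ = 2.2087 rad → d_gc = Rσ = 14069.2 km
Rhumb: Δφ = +0.5143, Δλ = +2.5293, Δψ = +0.5591, q = Δφ/Δψ = 0.9198 → d_rh = R√(Δφ²+q²Δλ²) = 15177.0 km
Excess = (15177.0 − 14069.2) / 14069.2 = 1107.8 / 14069.2 = 7.87% ≈ 7.9%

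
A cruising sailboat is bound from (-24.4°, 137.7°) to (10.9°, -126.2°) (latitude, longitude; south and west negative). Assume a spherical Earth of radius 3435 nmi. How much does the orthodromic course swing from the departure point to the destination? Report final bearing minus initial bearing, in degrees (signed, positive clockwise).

At departure: θ₁ = atan2(sin Δλ cos φ₂, cos φ₁ sin φ₂ − sin φ₁ cos φ₂ cos Δλ) = 82.47°
At arrival: θ₂ = atan2(sin Δλ cos φ₁, −cos φ₂ sin φ₁ + sin φ₂ cos φ₁ cos Δλ) = 66.84°
Δθ = θ₂ − θ₁ = -15.6°

-15.6°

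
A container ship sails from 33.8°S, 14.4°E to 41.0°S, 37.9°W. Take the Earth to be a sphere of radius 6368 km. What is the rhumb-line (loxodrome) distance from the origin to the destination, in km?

4680 km

Rhumb course C = atan2(Δλ, Δψ) with Δψ = ln[tan(π/4+φ₂/2)/tan(π/4+φ₁/2)] = -0.1584, Δλ = -0.9128 → C = 260.15°
d = R·|Δφ| / |cos C| = 6368·0.12566 / 0.17099 = 4680 km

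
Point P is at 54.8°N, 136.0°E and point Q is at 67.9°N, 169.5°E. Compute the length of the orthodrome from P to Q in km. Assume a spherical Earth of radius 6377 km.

2258 km

Haversine: a = sin²(Δφ/2)+cos φ₁ cos φ₂ sin²(Δλ/2) = 0.03102;  σ = 2·atan2(√a,√(1−a))
σ = 20.290° → d = Rσ = 6377·0.35412 = 2258 km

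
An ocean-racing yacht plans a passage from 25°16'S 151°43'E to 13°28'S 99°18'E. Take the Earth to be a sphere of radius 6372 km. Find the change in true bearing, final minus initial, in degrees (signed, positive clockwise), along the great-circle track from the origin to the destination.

+18.6°

At departure: θ₁ = atan2(sin Δλ cos φ₂, cos φ₁ sin φ₂ − sin φ₁ cos φ₂ cos Δλ) = 273.16°
At arrival: θ₂ = atan2(sin Δλ cos φ₁, −cos φ₂ sin φ₁ + sin φ₂ cos φ₁ cos Δλ) = 291.80°
Δθ = θ₂ − θ₁ = +18.6°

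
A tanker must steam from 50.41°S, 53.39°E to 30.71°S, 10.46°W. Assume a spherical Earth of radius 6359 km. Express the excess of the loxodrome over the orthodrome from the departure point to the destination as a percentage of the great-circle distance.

2.4%

Great circle: σ = 0.8827 rad → d_gc = Rσ = 5613.4 km
Rhumb: Δφ = +0.3438, Δλ = -1.1144, Δψ = +0.4582, q = Δφ/Δψ = 0.7504 → d_rh = R√(Δφ²+q²Δλ²) = 5749.6 km
Excess = (5749.6 − 5613.4) / 5613.4 = 136.2 / 5613.4 = 2.43% ≈ 2.4%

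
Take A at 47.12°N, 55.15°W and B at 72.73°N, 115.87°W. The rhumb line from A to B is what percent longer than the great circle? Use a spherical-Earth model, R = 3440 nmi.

3.7%

Great circle: σ = 0.6459 rad → d_gc = Rσ = 2222.0 nmi
Rhumb: Δφ = +0.4470, Δλ = -1.0598, Δψ = +0.9501, q = Δφ/Δψ = 0.4705 → d_rh = R√(Δφ²+q²Δλ²) = 2303.4 nmi
Excess = (2303.4 − 2222.0) / 2222.0 = 81.4 / 2222.0 = 3.66% ≈ 3.7%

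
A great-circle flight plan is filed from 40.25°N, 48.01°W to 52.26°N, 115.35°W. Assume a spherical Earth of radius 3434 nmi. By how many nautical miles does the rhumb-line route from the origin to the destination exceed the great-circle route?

Great circle: cos σ = sin φ₁ sin φ₂ + cos φ₁ cos φ₂ cos Δλ,  σ = 0.8080 rad → d_gc = 2774.74 nmi
Rhumb line: Δψ = +0.3049, q = Δφ/Δψ = 0.6874, d_rh = R√(Δφ²+q²Δλ²) = 2866.20 nmi
Excess = 2866.20 − 2774.74 = 91.46 ≈ 91 nmi

91 nmi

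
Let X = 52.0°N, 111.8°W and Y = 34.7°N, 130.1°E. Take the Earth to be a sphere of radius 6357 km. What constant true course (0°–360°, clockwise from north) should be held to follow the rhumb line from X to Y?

258.5°

Δψ = ln[tan(π/4+φ₂/2)/tan(π/4+φ₁/2)] = -0.4197
Δλ = -2.0612 rad (taken the short way round)
course = atan2(Δλ, Δψ) = 258.49°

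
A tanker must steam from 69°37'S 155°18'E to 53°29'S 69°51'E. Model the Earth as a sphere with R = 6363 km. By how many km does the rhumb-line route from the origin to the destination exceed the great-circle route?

347 km

Great circle: cos σ = sin φ₁ sin φ₂ + cos φ₁ cos φ₂ cos Δλ,  σ = 0.6923 rad → d_gc = 4404.9 km
Rhumb line: Δψ = +0.6071, q = Δφ/Δψ = 0.4638, d_rh = R√(Δφ²+q²Δλ²) = 4752.1 km
Excess = 4752.1 − 4404.9 = 347.2 ≈ 347 km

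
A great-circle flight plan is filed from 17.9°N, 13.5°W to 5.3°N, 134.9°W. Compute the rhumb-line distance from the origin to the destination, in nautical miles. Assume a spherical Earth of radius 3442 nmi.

7169 nmi

Rhumb course C = atan2(Δλ, Δψ) with Δψ = ln[tan(π/4+φ₂/2)/tan(π/4+φ₁/2)] = -0.2250, Δλ = -2.1188 → C = 263.94°
d = R·|Δφ| / |cos C| = 3442·0.21991 / 0.10559 = 7169 nmi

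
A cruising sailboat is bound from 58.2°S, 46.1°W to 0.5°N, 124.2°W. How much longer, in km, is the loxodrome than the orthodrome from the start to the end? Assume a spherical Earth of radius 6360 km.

236 km

Great circle: cos σ = sin φ₁ sin φ₂ + cos φ₁ cos φ₂ cos Δλ,  σ = 1.4694 rad → d_gc = 9345.3 km
Rhumb line: Δψ = +1.2645, q = Δφ/Δψ = 0.8102, d_rh = R√(Δφ²+q²Δλ²) = 9580.9 km
Excess = 9580.9 − 9345.3 = 235.6 ≈ 236 km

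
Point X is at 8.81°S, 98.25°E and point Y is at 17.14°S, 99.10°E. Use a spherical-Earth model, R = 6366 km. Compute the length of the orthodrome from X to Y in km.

cos σ = sin φ₁ sin φ₂ + cos φ₁ cos φ₂ cos Δλ
      = sin(-8.81°)sin(-17.14°) + cos(-8.81°)cos(-17.14°)cos(0.85°) = 0.9893
σ = 8.371° → d = Rσ = 6366·0.14610 = 930 km

930 km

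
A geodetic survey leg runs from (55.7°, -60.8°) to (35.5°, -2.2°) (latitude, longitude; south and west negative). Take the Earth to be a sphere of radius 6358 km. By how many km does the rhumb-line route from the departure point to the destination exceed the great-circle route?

118 km

Great circle: cos σ = sin φ₁ sin φ₂ + cos φ₁ cos φ₂ cos Δλ,  σ = 0.7688 rad → d_gc = 4888.0 km
Rhumb line: Δψ = -0.5122, q = Δφ/Δψ = 0.6883, d_rh = R√(Δφ²+q²Δλ²) = 5005.9 km
Excess = 5005.9 − 4888.0 = 117.9 ≈ 118 km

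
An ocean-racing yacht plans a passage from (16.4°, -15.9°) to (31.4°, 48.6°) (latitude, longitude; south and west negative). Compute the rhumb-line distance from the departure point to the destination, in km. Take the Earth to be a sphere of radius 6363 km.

Rhumb course C = atan2(Δλ, Δψ) with Δψ = ln[tan(π/4+φ₂/2)/tan(π/4+φ₁/2)] = +0.2875, Δλ = +1.1257 → C = 75.67°
d = R·|Δφ| / |cos C| = 6363·0.26180 / 0.24745 = 6732 km

6732 km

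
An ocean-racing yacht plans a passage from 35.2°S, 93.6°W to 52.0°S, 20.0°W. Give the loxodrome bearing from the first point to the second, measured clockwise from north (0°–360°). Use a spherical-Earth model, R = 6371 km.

Δψ = ln[tan(π/4+φ₂/2)/tan(π/4+φ₁/2)] = -0.4091
Δλ = +1.2846 rad (taken the short way round)
course = atan2(Δλ, Δψ) = 107.66°

107.7°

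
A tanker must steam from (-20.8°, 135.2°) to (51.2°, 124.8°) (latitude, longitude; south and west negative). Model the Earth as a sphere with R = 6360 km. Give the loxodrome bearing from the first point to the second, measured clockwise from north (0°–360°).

352.7°

Meridional parts: M(φ₁)=-0.3713, M(φ₂)=+1.0437 → ΔM = +1.4150;  Δλ = -0.1815 rad
tan C = Δλ / ΔM = -0.1283 → C = 352.69°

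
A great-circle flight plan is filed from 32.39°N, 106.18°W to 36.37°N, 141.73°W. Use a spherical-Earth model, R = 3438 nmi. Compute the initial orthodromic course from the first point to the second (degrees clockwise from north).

287.7°

θ = atan2( sin Δλ·cos φ₂ ,  cos φ₁ sin φ₂ − sin φ₁ cos φ₂ cos Δλ )
  = atan2(-0.4682, +0.1498) = 287.74°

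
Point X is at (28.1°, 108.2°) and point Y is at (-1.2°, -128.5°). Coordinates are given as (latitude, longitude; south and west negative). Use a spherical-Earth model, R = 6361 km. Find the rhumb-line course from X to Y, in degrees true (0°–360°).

103.9°

Meridional parts: M(φ₁)=+0.5114, M(φ₂)=-0.0209 → ΔM = -0.5323;  Δλ = +2.1520 rad
tan C = Δλ / ΔM = -4.0427 → C = 103.89°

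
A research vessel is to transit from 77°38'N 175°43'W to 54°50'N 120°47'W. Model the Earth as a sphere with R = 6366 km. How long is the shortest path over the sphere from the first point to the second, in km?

3290 km

cos σ = sin φ₁ sin φ₂ + cos φ₁ cos φ₂ cos Δλ
      = sin(77.63°)sin(54.83°) + cos(77.63°)cos(54.83°)cos(54.93°) = 0.8694
σ = 29.613° → d = Rσ = 6366·0.51685 = 3290 km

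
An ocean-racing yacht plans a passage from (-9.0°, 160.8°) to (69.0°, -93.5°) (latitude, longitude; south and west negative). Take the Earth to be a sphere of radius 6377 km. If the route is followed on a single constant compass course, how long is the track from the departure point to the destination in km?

12282 km

Rhumb course C = atan2(Δλ, Δψ) with Δψ = ln[tan(π/4+φ₂/2)/tan(π/4+φ₁/2)] = +1.8433, Δλ = +1.8448 → C = 45.02°
d = R·|Δφ| / |cos C| = 6377·1.36136 / 0.70682 = 12282 km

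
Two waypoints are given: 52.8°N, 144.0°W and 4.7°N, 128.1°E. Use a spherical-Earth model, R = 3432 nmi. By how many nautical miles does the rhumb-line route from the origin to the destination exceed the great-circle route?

160 nmi

Great circle: cos σ = sin φ₁ sin φ₂ + cos φ₁ cos φ₂ cos Δλ,  σ = 1.4833 rad → d_gc = 5090.8 nmi
Rhumb line: Δψ = -1.0069, q = Δφ/Δψ = 0.8337, d_rh = R√(Δφ²+q²Δλ²) = 5250.8 nmi
Excess = 5250.8 − 5090.8 = 160.0 ≈ 160 nmi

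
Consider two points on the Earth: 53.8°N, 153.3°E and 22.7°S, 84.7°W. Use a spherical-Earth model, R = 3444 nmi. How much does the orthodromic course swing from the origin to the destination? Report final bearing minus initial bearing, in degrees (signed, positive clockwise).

+63.3°

Initial bearing θ₁ = atan2(sin Δλ cos φ₂, cos φ₁ sin φ₂ − sin φ₁ cos φ₂ cos Δλ) = 77.98°
Final bearing θ₂ = (initial bearing from the destination back to the start) + 180° = 141.23°
Δθ = θ₂ − θ₁ = +63.3°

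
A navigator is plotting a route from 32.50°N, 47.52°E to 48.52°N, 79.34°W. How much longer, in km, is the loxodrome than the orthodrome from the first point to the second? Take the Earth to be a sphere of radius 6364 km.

Great circle: cos σ = sin φ₁ sin φ₂ + cos φ₁ cos φ₂ cos Δλ,  σ = 1.5033 rad → d_gc = 9567.04 km
Rhumb line: Δψ = +0.3707, q = Δφ/Δψ = 0.7542, d_rh = R√(Δφ²+q²Δλ²) = 10774.53 km
Excess = 10774.53 − 9567.04 = 1207.49 ≈ 1207 km

1207 km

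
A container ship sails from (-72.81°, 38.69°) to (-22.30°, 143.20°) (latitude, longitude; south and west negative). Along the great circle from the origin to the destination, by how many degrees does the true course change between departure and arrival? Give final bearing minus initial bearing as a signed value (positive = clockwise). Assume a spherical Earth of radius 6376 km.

-93.0°

At departure: θ₁ = atan2(sin Δλ cos φ₂, cos φ₁ sin φ₂ − sin φ₁ cos φ₂ cos Δλ) = 110.43°
At arrival: θ₂ = atan2(sin Δλ cos φ₁, −cos φ₂ sin φ₁ + sin φ₂ cos φ₁ cos Δλ) = 17.42°
Δθ = θ₂ − θ₁ = -93.0°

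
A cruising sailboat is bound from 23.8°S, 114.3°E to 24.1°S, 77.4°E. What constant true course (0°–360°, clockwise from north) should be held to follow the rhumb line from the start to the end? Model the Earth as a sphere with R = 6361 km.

Δψ = ln[tan(π/4+φ₂/2)/tan(π/4+φ₁/2)] = -0.0057
Δλ = -0.6440 rad (taken the short way round)
course = atan2(Δλ, Δψ) = 269.49°

269.5°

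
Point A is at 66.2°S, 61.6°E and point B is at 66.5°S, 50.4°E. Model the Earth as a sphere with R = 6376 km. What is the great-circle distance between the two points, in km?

cos σ = sin φ₁ sin φ₂ + cos φ₁ cos φ₂ cos Δλ
      = sin(-66.20°)sin(-66.50°) + cos(-66.20°)cos(-66.50°)cos(-11.20°) = 0.9969
σ = 4.497° → d = Rσ = 6376·0.07848 = 500 km

500 km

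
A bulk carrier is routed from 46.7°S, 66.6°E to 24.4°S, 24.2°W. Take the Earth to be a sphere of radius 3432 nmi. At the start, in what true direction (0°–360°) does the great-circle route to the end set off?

θ = atan2( sin Δλ·cos φ₂ ,  cos φ₁ sin φ₂ − sin φ₁ cos φ₂ cos Δλ )
  = atan2(-0.9106, -0.2926) = 252.19°

252.2°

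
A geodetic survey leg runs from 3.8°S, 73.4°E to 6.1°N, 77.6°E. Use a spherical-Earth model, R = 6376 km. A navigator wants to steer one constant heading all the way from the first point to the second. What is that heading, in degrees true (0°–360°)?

23.0°

Meridional parts: M(φ₁)=-0.0664, M(φ₂)=+0.1067 → ΔM = +0.1730;  Δλ = +0.0733 rad
tan C = Δλ / ΔM = +0.4236 → C = 22.96°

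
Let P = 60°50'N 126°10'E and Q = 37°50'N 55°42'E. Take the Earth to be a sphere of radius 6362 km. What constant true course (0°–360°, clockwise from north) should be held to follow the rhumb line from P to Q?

Meridional parts: M(φ₁)=+1.3464, M(φ₂)=+0.7143 → ΔM = -0.6321;  Δλ = -1.2299 rad
tan C = Δλ / ΔM = +1.9456 → C = 242.80°

242.8°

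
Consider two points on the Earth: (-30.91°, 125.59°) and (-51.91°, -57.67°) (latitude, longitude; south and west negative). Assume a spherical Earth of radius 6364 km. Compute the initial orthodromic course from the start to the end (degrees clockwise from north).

N = sin Δλ·cos φ₂ = +0.0351;  D = cos φ₁ sin φ₂ − sin φ₁ cos φ₂ cos Δλ = -0.9916
initial course = atan2(N, D) = 177.97°

178.0°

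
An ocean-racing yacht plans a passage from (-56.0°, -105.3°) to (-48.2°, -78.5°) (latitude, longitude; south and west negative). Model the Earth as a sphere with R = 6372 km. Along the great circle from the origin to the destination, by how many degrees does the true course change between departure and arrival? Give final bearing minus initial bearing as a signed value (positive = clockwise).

At departure: θ₁ = atan2(sin Δλ cos φ₂, cos φ₁ sin φ₂ − sin φ₁ cos φ₂ cos Δλ) = 75.74°
At arrival: θ₂ = atan2(sin Δλ cos φ₁, −cos φ₂ sin φ₁ + sin φ₂ cos φ₁ cos Δλ) = 54.40°
Δθ = θ₂ − θ₁ = -21.3°

-21.3°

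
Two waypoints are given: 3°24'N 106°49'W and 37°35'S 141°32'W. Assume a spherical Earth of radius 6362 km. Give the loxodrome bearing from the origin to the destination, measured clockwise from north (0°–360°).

Δψ = ln[tan(π/4+φ₂/2)/tan(π/4+φ₁/2)] = -0.7682
Δλ = -0.6059 rad (taken the short way round)
course = atan2(Δλ, Δψ) = 218.27°

218.3°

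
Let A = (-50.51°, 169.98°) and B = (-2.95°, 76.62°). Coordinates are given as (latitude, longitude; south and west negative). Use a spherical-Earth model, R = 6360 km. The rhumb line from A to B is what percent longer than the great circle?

Great circle: σ = 1.5683 rad → d_gc = Rσ = 9974.4 km
Rhumb: Δφ = +0.8301, Δλ = -1.6294, Δψ = +0.9731, q = Δφ/Δψ = 0.8530 → d_rh = R√(Δφ²+q²Δλ²) = 10296.6 km
Excess = (10296.6 − 9974.4) / 9974.4 = 322.2 / 9974.4 = 3.23% ≈ 3.2%

3.2%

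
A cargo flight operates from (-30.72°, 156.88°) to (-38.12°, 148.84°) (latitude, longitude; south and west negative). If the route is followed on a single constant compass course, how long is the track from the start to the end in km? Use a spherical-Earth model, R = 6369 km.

1104 km

Rhumb course C = atan2(Δλ, Δψ) with Δψ = ln[tan(π/4+φ₂/2)/tan(π/4+φ₁/2)] = -0.1568, Δλ = -0.1403 → C = 221.83°
d = R·|Δφ| / |cos C| = 6369·0.12915 / 0.74512 = 1104 km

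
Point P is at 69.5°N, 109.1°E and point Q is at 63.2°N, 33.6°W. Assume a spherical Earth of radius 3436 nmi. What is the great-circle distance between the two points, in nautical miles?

2682 nmi

Haversine: a = sin²(Δφ/2)+cos φ₁ cos φ₂ sin²(Δλ/2) = 0.14477;  σ = 2·atan2(√a,√(1−a))
σ = 44.728° → d = Rσ = 3436·0.78065 = 2682 nmi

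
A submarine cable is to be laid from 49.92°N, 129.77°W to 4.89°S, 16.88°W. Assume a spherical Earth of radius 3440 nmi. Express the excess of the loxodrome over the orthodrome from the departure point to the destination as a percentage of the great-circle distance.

4.2%

Great circle: σ = 1.8910 rad → d_gc = Rσ = 6505.0 nmi
Rhumb: Δφ = -0.9566, Δλ = +1.9703, Δψ = -1.0940, q = Δφ/Δψ = 0.8744 → d_rh = R√(Δφ²+q²Δλ²) = 6779.2 nmi
Excess = (6779.2 − 6505.0) / 6505.0 = 274.2 / 6505.0 = 4.22% ≈ 4.2%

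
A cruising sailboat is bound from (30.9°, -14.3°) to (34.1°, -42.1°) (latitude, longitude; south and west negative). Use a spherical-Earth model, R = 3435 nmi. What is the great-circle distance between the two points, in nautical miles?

1414 nmi

cos σ = sin φ₁ sin φ₂ + cos φ₁ cos φ₂ cos Δλ
      = sin(30.90°)sin(34.10°) + cos(30.90°)cos(34.10°)cos(-27.80°) = 0.9164
σ = 23.590° → d = Rσ = 3435·0.41172 = 1414 nmi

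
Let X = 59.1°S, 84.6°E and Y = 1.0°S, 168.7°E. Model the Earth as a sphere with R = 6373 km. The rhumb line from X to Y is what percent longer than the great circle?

3.2%

Great circle: σ = 1.5030 rad → d_gc = Rσ = 9578.5 km
Rhumb: Δφ = +1.0140, Δλ = +1.4678, Δψ = +1.2685, q = Δφ/Δψ = 0.7994 → d_rh = R√(Δφ²+q²Δλ²) = 9883.4 km
Excess = (9883.4 − 9578.5) / 9578.5 = 304.9 / 9578.5 = 3.18% ≈ 3.2%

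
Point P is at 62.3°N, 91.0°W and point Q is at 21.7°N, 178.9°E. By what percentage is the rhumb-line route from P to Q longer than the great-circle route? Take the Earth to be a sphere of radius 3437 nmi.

5.8%

Great circle: σ = 1.2381 rad → d_gc = Rσ = 4255.3 nmi
Rhumb: Δφ = -0.7086, Δλ = -1.5725, Δψ = -1.0121, q = Δφ/Δψ = 0.7002 → d_rh = R√(Δφ²+q²Δλ²) = 4500.2 nmi
Excess = (4500.2 − 4255.3) / 4255.3 = 244.9 / 4255.3 = 5.76% ≈ 5.8%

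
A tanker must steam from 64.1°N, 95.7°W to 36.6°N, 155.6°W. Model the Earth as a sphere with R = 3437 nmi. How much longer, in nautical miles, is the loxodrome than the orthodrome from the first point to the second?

Great circle: cos σ = sin φ₁ sin φ₂ + cos φ₁ cos φ₂ cos Δλ,  σ = 0.7782 rad → d_gc = 2674.5 nmi
Rhumb line: Δψ = -0.7826, q = Δφ/Δψ = 0.6133, d_rh = R√(Δφ²+q²Δλ²) = 2752.7 nmi
Excess = 2752.7 − 2674.5 = 78.2 ≈ 78 nmi

78 nmi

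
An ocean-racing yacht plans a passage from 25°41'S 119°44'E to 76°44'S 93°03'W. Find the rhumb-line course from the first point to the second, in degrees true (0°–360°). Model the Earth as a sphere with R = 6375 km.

Δψ = ln[tan(π/4+φ₂/2)/tan(π/4+φ₁/2)] = -1.6876
Δλ = +2.5694 rad (taken the short way round)
course = atan2(Δλ, Δψ) = 123.30°

123.3°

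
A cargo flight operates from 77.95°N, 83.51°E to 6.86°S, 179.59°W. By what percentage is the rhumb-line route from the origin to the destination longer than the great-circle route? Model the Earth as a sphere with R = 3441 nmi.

6.2%

Great circle: σ = 1.7130 rad → d_gc = Rσ = 5894.4 nmi
Rhumb: Δφ = -1.4802, Δλ = +1.6912, Δψ = -2.3686, q = Δφ/Δψ = 0.6249 → d_rh = R√(Δφ²+q²Δλ²) = 6258.5 nmi
Excess = (6258.5 − 5894.4) / 5894.4 = 364.1 / 5894.4 = 6.18% ≈ 6.2%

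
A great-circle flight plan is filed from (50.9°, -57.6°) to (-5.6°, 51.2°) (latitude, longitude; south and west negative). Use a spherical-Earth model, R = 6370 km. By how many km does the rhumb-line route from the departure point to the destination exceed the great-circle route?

457 km

Great circle: cos σ = sin φ₁ sin φ₂ + cos φ₁ cos φ₂ cos Δλ,  σ = 1.8525 rad → d_gc = 11800.5 km
Rhumb line: Δψ = -1.1332, q = Δφ/Δψ = 0.8702, d_rh = R√(Δφ²+q²Δλ²) = 12257.5 km
Excess = 12257.5 − 11800.5 = 457.0 ≈ 457 km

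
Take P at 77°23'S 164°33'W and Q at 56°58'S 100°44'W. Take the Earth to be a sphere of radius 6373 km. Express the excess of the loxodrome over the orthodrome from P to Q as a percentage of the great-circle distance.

Great circle: σ = 0.5143 rad → d_gc = Rσ = 3277.5 km
Rhumb: Δφ = +0.3563, Δλ = +1.1138, Δψ = +0.9867, q = Δφ/Δψ = 0.3611 → d_rh = R√(Δφ²+q²Δλ²) = 3424.7 km
Excess = (3424.7 − 3277.5) / 3277.5 = 147.2 / 3277.5 = 4.49% ≈ 4.5%

4.5%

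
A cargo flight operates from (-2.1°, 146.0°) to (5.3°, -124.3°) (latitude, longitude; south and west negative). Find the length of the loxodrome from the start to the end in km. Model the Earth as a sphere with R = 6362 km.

9983 km

Δψ = ln[tan(π/4+φ₂/2)/tan(π/4+φ₁/2)] = +0.1293;  Δφ = +0.1292 rad,  Δλ = +1.5656 rad
q = Δφ/Δψ = 0.9989
d = R·√(Δφ² + q²Δλ²) = 6362·1.56918 = 9983 km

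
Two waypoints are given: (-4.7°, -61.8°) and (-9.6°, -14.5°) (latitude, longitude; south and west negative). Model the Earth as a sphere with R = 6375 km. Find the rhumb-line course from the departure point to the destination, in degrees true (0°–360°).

96.0°

Meridional parts: M(φ₁)=-0.0821, M(φ₂)=-0.1683 → ΔM = -0.0862;  Δλ = +0.8255 rad
tan C = Δλ / ΔM = -9.5750 → C = 95.96°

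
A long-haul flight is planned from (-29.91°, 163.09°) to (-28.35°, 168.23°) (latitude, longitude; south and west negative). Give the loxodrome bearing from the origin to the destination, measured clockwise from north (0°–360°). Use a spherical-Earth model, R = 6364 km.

70.8°

Meridional parts: M(φ₁)=-0.5475, M(φ₂)=-0.5163 → ΔM = +0.0312;  Δλ = +0.0897 rad
tan C = Δλ / ΔM = +2.8780 → C = 70.84°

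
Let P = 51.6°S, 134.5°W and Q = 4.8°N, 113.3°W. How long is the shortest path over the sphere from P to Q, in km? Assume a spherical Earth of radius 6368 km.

6584 km

Haversine: a = sin²(Δφ/2)+cos φ₁ cos φ₂ sin²(Δλ/2) = 0.24425;  σ = 2·atan2(√a,√(1−a))
σ = 59.236° → d = Rσ = 6368·1.03386 = 6584 km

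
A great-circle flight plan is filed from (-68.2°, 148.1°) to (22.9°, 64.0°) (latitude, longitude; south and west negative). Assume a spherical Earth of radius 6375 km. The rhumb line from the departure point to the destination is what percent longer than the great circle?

Great circle: σ = 1.9030 rad → d_gc = Rσ = 12131.7 km
Rhumb: Δφ = +1.5900, Δλ = -1.4678, Δψ = +2.0581, q = Δφ/Δψ = 0.7726 → d_rh = R√(Δφ²+q²Δλ²) = 12450.1 km
Excess = (12450.1 − 12131.7) / 12131.7 = 318.4 / 12131.7 = 2.62% ≈ 2.6%

2.6%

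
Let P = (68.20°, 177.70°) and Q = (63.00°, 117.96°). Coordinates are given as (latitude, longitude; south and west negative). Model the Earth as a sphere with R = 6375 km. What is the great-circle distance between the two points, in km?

cos σ = sin φ₁ sin φ₂ + cos φ₁ cos φ₂ cos Δλ
      = sin(68.20°)sin(63.00°) + cos(68.20°)cos(63.00°)cos(-59.74°) = 0.9122
σ = 24.182° → d = Rσ = 6375·0.42206 = 2691 km

2691 km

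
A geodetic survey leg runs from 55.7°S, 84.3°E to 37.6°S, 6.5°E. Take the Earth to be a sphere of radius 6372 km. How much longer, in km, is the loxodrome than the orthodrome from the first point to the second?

273 km

Great circle: cos σ = sin φ₁ sin φ₂ + cos φ₁ cos φ₂ cos Δλ,  σ = 0.9293 rad → d_gc = 5921.5 km
Rhumb line: Δψ = +0.4666, q = Δφ/Δψ = 0.6771, d_rh = R√(Δφ²+q²Δλ²) = 6194.5 km
Excess = 6194.5 − 5921.5 = 273.0 ≈ 273 km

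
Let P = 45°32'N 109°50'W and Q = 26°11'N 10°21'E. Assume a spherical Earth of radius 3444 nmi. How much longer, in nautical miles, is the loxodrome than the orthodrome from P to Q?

499 nmi

Great circle: cos σ = sin φ₁ sin φ₂ + cos φ₁ cos φ₂ cos Δλ,  σ = 1.5719 rad → d_gc = 5413.8 nmi
Rhumb line: Δψ = -0.4208, q = Δφ/Δψ = 0.8025, d_rh = R√(Δφ²+q²Δλ²) = 5913.0 nmi
Excess = 5913.0 − 5413.8 = 499.2 ≈ 499 nmi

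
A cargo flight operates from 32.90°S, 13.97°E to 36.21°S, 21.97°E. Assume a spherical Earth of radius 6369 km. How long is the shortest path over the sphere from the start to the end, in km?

819 km

cos σ = sin φ₁ sin φ₂ + cos φ₁ cos φ₂ cos Δλ
      = sin(-32.90°)sin(-36.21°) + cos(-32.90°)cos(-36.21°)cos(8.00°) = 0.9917
σ = 7.370° → d = Rσ = 6369·0.12863 = 819 km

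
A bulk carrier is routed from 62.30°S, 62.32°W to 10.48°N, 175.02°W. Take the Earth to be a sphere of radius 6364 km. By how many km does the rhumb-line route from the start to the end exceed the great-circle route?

Great circle: cos σ = sin φ₁ sin φ₂ + cos φ₁ cos φ₂ cos Δλ,  σ = 1.9150 rad → d_gc = 12187.0 km
Rhumb line: Δψ = +1.5841, q = Δφ/Δψ = 0.8019, d_rh = R√(Δφ²+q²Δλ²) = 12888.1 km
Excess = 12888.1 − 12187.0 = 701.1 ≈ 701 km

701 km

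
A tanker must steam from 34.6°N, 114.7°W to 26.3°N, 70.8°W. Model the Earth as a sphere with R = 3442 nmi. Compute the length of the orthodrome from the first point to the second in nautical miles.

Haversine: a = sin²(Δφ/2)+cos φ₁ cos φ₂ sin²(Δλ/2) = 0.10834;  σ = 2·atan2(√a,√(1−a))
σ = 38.435° → d = Rσ = 3442·0.67082 = 2309 nmi

2309 nmi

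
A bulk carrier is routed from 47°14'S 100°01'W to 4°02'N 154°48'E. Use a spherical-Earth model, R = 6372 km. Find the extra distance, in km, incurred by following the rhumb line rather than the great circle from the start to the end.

Great circle: cos σ = sin φ₁ sin φ₂ + cos φ₁ cos φ₂ cos Δλ,  σ = 1.8019 rad → d_gc = 11481.6 km
Rhumb line: Δψ = +1.0081, q = Δφ/Δψ = 0.8876, d_rh = R√(Δφ²+q²Δλ²) = 11845.4 km
Excess = 11845.4 − 11481.6 = 363.8 ≈ 364 km

364 km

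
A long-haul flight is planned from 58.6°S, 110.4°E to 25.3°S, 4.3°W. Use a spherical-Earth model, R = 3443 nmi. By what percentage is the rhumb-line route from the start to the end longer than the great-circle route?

Great circle: σ = 1.4021 rad → d_gc = Rσ = 4827.3 nmi
Rhumb: Δφ = +0.5812, Δλ = -2.0019, Δψ = +0.8124, q = Δφ/Δψ = 0.7154 → d_rh = R√(Δφ²+q²Δλ²) = 5321.3 nmi
Excess = (5321.3 − 4827.3) / 4827.3 = 494.0 / 4827.3 = 10.23% ≈ 10.2%

10.2%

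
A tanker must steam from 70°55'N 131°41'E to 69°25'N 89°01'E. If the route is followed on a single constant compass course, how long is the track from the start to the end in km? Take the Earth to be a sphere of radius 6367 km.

Rhumb course C = atan2(Δλ, Δψ) with Δψ = ln[tan(π/4+φ₂/2)/tan(π/4+φ₁/2)] = -0.0772, Δλ = -0.7447 → C = 264.08°
d = R·|Δφ| / |cos C| = 6367·0.02618 / 0.10311 = 1617 km

1617 km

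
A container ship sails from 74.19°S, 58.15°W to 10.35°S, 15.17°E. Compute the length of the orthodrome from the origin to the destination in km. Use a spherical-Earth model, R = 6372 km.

cos σ = sin φ₁ sin φ₂ + cos φ₁ cos φ₂ cos Δλ
      = sin(-74.19°)sin(-10.35°) + cos(-74.19°)cos(-10.35°)cos(73.32°) = 0.2498
σ = 75.535° → d = Rσ = 6372·1.31833 = 8400 km

8400 km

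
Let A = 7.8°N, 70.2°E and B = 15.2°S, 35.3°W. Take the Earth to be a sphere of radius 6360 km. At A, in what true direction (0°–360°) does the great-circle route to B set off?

256.4°

N = sin Δλ·cos φ₂ = -0.9299;  D = cos φ₁ sin φ₂ − sin φ₁ cos φ₂ cos Δλ = -0.2248
initial course = atan2(N, D) = 256.41°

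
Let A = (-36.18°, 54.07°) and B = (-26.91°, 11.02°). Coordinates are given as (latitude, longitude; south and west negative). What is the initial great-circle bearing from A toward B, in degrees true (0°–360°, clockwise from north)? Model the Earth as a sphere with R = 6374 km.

N = sin Δλ·cos φ₂ = -0.6087;  D = cos φ₁ sin φ₂ − sin φ₁ cos φ₂ cos Δλ = +0.0194
initial course = atan2(N, D) = 271.82°

271.8°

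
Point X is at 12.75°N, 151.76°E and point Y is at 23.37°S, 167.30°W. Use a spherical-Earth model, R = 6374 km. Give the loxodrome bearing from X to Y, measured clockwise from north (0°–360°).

132.0°

Δψ = ln[tan(π/4+φ₂/2)/tan(π/4+φ₁/2)] = -0.6441
Δλ = +0.7145 rad (taken the short way round)
course = atan2(Δλ, Δψ) = 132.03°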